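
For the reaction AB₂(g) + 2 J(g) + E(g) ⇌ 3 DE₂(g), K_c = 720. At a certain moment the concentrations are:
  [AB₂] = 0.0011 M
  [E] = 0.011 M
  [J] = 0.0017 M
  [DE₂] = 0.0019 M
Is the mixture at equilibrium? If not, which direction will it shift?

Q_c = [DE₂]³ / ([AB₂]·[J]²·[E]) = (0.0019)³ / ((0.0011)·(0.0017)²·(0.011)) = 200
Q_c = 200 < K_c = 720: net forward reaction.

no; Q < K, reaction proceeds forward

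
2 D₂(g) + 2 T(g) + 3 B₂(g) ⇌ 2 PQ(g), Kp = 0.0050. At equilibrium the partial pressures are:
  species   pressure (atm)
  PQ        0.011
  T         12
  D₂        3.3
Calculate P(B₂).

At equilibrium, Kp = P(PQ)² / (P(D₂)²·P(T)²·P(B₂)³) = 0.0050.
(0.011)² / ((3.3)²·(12)²·(P(B₂))³) = 0.0050
P(B₂)³ = 1.54×10⁻⁵ ⇒ P(B₂) = 0.025 atm

P(B₂) = 0.025 atm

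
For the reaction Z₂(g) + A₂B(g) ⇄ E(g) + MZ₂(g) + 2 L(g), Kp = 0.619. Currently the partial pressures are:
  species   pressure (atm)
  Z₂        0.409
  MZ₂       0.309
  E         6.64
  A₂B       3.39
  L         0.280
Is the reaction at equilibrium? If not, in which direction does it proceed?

Qp = P(E)·P(MZ₂)·P(L)² / (P(Z₂)·P(A₂B)) = (6.64)·(0.309)·(0.280)² / ((0.409)·(3.39)) = 0.116
Qp = 0.116 < Kp = 0.619, so the forward reaction proceeds.

forward (toward products)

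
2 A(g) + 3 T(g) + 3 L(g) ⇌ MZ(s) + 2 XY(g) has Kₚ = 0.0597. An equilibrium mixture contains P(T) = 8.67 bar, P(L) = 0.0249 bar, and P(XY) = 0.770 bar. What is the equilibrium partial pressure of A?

(MZ is a pure solid — omitted from Kₚ.)
At equilibrium, Kₚ = P(XY)² / (P(A)²·P(T)³·P(L)³) = 0.0597.
(0.770)² / ((P(A))²·(8.67)³·(0.0249)³) = 0.0597
P(A)² = 987 ⇒ P(A) = 31.4 bar

P(A) = 31.4 bar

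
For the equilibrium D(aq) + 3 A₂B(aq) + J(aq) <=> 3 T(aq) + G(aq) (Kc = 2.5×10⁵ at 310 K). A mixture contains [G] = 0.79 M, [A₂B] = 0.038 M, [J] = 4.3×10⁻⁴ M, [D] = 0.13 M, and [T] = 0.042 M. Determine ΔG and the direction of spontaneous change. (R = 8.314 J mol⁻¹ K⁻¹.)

ΔG = -6.63 kJ/mol; the forward reaction is spontaneous

Qc = [T]³·[G] / ([D]·[A₂B]³·[J]) = (0.042)³·(0.79) / ((0.13)·(0.038)³·(4.3×10⁻⁴)) = 19100
ΔG = RT ln(Qc/Kc) = (8.314 J mol⁻¹ K⁻¹)(310 K) × ln(19100/2.5×10⁵)
   = (2.577 kJ/mol)(-2.572) = -6.63 kJ/mol
ΔG < 0, so the forward reaction is spontaneous (proceeds forward).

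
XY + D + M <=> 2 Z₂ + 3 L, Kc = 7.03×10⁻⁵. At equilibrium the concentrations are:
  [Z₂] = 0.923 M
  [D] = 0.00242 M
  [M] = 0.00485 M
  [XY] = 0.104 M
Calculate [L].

At equilibrium, Kc = [Z₂]²·[L]³ / ([XY]·[D]·[M]) = 7.03×10⁻⁵.
(0.923)²·([L])³ / ((0.104)·(0.00242)·(0.00485)) = 7.03×10⁻⁵
[L]³ = 1.01×10⁻¹⁰ ⇒ [L] = 4.65×10⁻⁴ M

[L] = 4.65×10⁻⁴ M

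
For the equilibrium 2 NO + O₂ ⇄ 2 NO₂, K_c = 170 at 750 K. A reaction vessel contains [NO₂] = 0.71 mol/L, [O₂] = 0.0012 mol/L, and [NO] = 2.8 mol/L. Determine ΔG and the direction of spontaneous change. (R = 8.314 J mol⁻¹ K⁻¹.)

Q_c = [NO₂]² / ([NO]²·[O₂]) = (0.71)² / ((2.8)²·(0.0012)) = 53.6
ΔG = RT ln(Q_c/K_c) = (8.314 J mol⁻¹ K⁻¹)(750 K) × ln(53.6/170)
   = (6.236 kJ/mol)(-1.154) = -7.20 kJ/mol
ΔG < 0, so the forward reaction is spontaneous (proceeds forward).

ΔG = -7.20 kJ/mol; the forward reaction is spontaneous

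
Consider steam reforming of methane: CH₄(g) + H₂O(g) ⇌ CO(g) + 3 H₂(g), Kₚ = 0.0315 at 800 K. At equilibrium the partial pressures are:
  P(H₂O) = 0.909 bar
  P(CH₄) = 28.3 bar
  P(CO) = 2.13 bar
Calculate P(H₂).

At equilibrium, Kₚ = P(CO)·P(H₂)³ / (P(CH₄)·P(H₂O)) = 0.0315.
(2.13)·(P(H₂))³ / ((28.3)·(0.909)) = 0.0315
P(H₂)³ = 0.380 ⇒ P(H₂) = 0.725 bar

P(H₂) = 0.725 bar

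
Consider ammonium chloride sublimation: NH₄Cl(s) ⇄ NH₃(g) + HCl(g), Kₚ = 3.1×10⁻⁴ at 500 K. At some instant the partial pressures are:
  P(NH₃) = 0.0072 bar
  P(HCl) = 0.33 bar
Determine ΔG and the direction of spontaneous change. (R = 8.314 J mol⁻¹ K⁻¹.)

ΔG = 8.47 kJ/mol; the forward reaction is non-spontaneous

(NH₄Cl is a pure solid — omitted from Qₚ.)
Qₚ = P(NH₃)·P(HCl) = (0.0072)·(0.33) = 0.00238
ΔG = RT ln(Qₚ/Kₚ) = (8.314 J mol⁻¹ K⁻¹)(500 K) × ln(0.00238/3.1×10⁻⁴)
   = (4.157 kJ/mol)(2.038) = 8.47 kJ/mol
ΔG > 0, so the forward reaction is non-spontaneous (proceeds in reverse).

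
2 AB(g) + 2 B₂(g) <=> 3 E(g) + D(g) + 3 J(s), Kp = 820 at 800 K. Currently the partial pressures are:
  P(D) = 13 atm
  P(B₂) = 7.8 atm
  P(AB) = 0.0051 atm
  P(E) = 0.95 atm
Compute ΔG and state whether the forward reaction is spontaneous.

(J is a pure solid — omitted from Qp.)
Qp = P(E)³·P(D) / (P(AB)²·P(B₂)²) = (0.95)³·(13) / ((0.0051)²·(7.8)²) = 7040
ΔG = RT ln(Qp/Kp) = (8.314 J mol⁻¹ K⁻¹)(800 K) × ln(7040/820)
   = (6.651 kJ/mol)(2.150) = 14.3 kJ/mol
ΔG > 0, so the forward reaction is non-spontaneous (proceeds in reverse).

ΔG = 14.3 kJ/mol; the forward reaction is non-spontaneous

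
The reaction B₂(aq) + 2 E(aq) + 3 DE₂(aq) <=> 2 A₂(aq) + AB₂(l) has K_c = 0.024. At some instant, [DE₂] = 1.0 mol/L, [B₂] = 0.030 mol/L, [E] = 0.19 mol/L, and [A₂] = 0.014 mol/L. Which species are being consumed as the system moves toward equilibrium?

(AB₂ is a pure liquid — omitted from Q_c.)
Q_c = [A₂]² / ([B₂]·[E]²·[DE₂]³) = (0.014)² / ((0.030)·(0.19)²·(1.0)³) = 0.18
Q_c = 0.18 > K_c = 0.024: net reverse reaction.

A₂, AB₂ (products)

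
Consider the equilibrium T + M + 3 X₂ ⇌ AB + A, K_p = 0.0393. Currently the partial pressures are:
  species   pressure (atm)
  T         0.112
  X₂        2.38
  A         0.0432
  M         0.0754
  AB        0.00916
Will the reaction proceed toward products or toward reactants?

in the forward direction

Q_p = P(AB)·P(A) / (P(T)·P(M)·P(X₂)³) = (0.00916)·(0.0432) / ((0.112)·(0.0754)·(2.38)³) = 0.00348
Q_p = 0.00348 < K_p = 0.0393, so the forward reaction proceeds.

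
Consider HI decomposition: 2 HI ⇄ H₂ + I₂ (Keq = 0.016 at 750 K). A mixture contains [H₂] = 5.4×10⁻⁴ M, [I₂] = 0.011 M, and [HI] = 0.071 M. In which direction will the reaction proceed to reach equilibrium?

forward (toward products)

Q = [H₂]·[I₂] / [HI]² = (5.4×10⁻⁴)·(0.011) / (0.071)² = 0.0012
Q = 0.0012 < Keq = 0.016, so the forward reaction proceeds.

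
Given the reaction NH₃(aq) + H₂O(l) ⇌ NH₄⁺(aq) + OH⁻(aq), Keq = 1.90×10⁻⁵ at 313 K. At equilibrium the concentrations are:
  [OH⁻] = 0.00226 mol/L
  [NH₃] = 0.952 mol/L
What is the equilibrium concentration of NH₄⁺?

(H₂O is a pure liquid — omitted from Keq.)
At equilibrium, Keq = [NH₄⁺]·[OH⁻] / [NH₃] = 1.90×10⁻⁵.
([NH₄⁺])·(0.00226) / (0.952) = 1.90×10⁻⁵
[NH₄⁺] = 0.00800 mol/L

[NH₄⁺] = 0.00800 mol/L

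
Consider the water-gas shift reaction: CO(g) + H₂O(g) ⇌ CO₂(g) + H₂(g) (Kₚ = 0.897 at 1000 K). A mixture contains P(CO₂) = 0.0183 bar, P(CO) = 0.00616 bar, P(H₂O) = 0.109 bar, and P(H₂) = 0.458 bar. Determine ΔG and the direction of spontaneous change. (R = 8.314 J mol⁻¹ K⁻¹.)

ΔG = 21.9 kJ/mol; the forward reaction is non-spontaneous

Qₚ = P(CO₂)·P(H₂) / (P(CO)·P(H₂O)) = (0.0183)·(0.458) / ((0.00616)·(0.109)) = 12.5
ΔG = RT ln(Qₚ/Kₚ) = (8.314 J mol⁻¹ K⁻¹)(1000 K) × ln(12.5/0.897)
   = (8.314 kJ/mol)(2.634) = 21.9 kJ/mol
ΔG > 0, so the forward reaction is non-spontaneous (proceeds in reverse).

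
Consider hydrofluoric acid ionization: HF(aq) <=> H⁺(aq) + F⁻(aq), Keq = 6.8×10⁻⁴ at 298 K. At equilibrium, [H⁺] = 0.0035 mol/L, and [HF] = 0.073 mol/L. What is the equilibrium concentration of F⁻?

At equilibrium, Keq = [H⁺]·[F⁻] / [HF] = 6.8×10⁻⁴.
(0.0035)·([F⁻]) / (0.073) = 6.8×10⁻⁴
[F⁻] = 0.0142 = 0.014 mol/L

[F⁻] = 0.014 mol/L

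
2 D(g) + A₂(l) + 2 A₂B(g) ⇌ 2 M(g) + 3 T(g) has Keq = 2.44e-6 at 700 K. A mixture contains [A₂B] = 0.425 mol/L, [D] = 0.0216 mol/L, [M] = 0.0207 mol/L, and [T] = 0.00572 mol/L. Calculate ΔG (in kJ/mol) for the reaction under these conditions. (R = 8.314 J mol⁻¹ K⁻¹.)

(A₂ is a pure liquid — omitted from Q.)
Q = [M]²·[T]³ / ([D]²·[A₂B]²) = (0.0207)²·(0.00572)³ / ((0.0216)²·(0.425)²) = 9.52e-7
ΔG = RT ln(Q/Keq) = (8.314 J mol⁻¹ K⁻¹)(700 K) × ln(9.52e-7/2.44e-6)
   = (5.820 kJ/mol)(-0.9412) = -5.48 kJ/mol
ΔG < 0, so the forward reaction is spontaneous (proceeds forward).

ΔG = -5.48 kJ/mol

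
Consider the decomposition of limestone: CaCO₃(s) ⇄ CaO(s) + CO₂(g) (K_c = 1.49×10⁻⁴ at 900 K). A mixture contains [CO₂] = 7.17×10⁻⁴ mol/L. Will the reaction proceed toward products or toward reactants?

in the reverse direction

(CaCO₃, CaO are pure solids — omitted from Q_c.)
Q_c = [CO₂] = 7.17×10⁻⁴
Q_c = 7.17×10⁻⁴ > K_c = 1.49×10⁻⁴, so the reverse reaction proceeds.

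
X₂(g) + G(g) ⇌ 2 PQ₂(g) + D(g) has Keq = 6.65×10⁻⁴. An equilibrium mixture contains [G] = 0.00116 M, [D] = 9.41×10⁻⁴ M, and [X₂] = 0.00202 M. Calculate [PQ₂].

[PQ₂] = 0.00129 M

At equilibrium, Keq = [PQ₂]²·[D] / ([X₂]·[G]) = 6.65×10⁻⁴.
([PQ₂])²·(9.41×10⁻⁴) / ((0.00202)·(0.00116)) = 6.65×10⁻⁴
[PQ₂]² = 1.66×10⁻⁶ ⇒ [PQ₂] = 0.00129 M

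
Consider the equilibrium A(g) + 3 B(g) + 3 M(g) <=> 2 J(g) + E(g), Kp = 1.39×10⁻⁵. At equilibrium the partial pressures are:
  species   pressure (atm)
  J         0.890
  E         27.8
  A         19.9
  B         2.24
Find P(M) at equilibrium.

At equilibrium, Kp = P(J)²·P(E) / (P(A)·P(B)³·P(M)³) = 1.39×10⁻⁵.
(0.890)²·(27.8) / ((19.9)·(2.24)³·(P(M))³) = 1.39×10⁻⁵
P(M)³ = 7080 ⇒ P(M) = 19.2 atm

P(M) = 19.2 atm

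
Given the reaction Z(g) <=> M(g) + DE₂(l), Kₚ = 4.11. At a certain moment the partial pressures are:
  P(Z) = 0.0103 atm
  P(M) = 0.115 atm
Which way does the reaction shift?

(DE₂ is a pure liquid — omitted from Qₚ.)
Qₚ = P(M) / P(Z) = (0.115) / (0.0103) = 11.2
Qₚ = 11.2 > Kₚ = 4.11, so the reverse reaction proceeds.

to the left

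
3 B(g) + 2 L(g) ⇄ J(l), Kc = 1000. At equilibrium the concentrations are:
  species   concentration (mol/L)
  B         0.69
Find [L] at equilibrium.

[L] = 0.055 mol/L

(J is a pure liquid — omitted from Kc.)
At equilibrium, Kc = 1 / ([B]³·[L]²) = 1000.
1 / ((0.69)³·([L])²) = 1000
[L]² = 0.00304 ⇒ [L] = 0.055 mol/L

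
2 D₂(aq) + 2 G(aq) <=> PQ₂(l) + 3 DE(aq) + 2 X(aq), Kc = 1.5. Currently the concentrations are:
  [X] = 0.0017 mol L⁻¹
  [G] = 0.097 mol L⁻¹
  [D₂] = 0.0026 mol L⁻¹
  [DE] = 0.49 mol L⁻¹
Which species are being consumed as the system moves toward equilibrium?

(PQ₂ is a pure liquid — omitted from Qc.)
Qc = [DE]³·[X]² / ([D₂]²·[G]²) = (0.49)³·(0.0017)² / ((0.0026)²·(0.097)²) = 5.3
Qc = 5.3 > Kc = 1.5: net reverse reaction.

PQ₂, DE, X (products)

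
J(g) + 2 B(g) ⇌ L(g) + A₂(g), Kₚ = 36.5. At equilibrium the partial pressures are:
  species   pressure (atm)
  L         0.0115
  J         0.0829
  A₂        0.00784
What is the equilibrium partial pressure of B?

At equilibrium, Kₚ = P(L)·P(A₂) / (P(J)·P(B)²) = 36.5.
(0.0115)·(0.00784) / ((0.0829)·(P(B))²) = 36.5
P(B)² = 2.98×10⁻⁵ ⇒ P(B) = 0.00546 atm

P(B) = 0.00546 atm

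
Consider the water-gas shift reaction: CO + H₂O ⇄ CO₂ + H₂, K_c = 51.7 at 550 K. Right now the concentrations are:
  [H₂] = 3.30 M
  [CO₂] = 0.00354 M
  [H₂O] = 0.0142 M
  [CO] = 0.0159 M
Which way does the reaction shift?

no net change (already at equilibrium)

Q_c = [CO₂]·[H₂] / ([CO]·[H₂O]) = (0.00354)·(3.30) / ((0.0159)·(0.0142)) = 51.7
Q_c = 51.7 = K_c, so the system is already at equilibrium.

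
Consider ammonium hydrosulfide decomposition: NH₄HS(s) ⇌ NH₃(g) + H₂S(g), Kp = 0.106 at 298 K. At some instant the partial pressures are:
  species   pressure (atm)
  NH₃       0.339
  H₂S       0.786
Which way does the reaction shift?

to the left

(NH₄HS is a pure solid — omitted from Qp.)
Qp = P(NH₃)·P(H₂S) = (0.339)·(0.786) = 0.266
Qp = 0.266 > Kp = 0.106, so the reverse reaction proceeds.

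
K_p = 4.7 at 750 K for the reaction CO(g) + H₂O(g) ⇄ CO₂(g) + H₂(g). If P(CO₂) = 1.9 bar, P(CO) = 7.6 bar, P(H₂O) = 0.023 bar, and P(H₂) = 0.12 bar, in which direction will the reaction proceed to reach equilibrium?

to the right

Q_p = P(CO₂)·P(H₂) / (P(CO)·P(H₂O)) = (1.9)·(0.12) / ((7.6)·(0.023)) = 1.3
Q_p = 1.3 < K_p = 4.7, so the forward reaction proceeds.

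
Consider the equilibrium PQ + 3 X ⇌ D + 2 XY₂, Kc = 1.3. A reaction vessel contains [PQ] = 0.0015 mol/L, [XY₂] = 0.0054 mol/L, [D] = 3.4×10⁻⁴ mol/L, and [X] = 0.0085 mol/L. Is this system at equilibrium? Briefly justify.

Qc = [D]·[XY₂]² / ([PQ]·[X]³) = (3.4×10⁻⁴)·(0.0054)² / ((0.0015)·(0.0085)³) = 11
Qc = 11 > Kc = 1.3: net reverse reaction.

no; Q > K, reaction proceeds in reverse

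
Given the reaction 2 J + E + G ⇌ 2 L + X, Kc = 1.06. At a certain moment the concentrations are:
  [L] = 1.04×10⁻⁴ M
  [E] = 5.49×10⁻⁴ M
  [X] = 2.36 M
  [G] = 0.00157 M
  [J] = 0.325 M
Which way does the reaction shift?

to the right

Qc = [L]²·[X] / ([J]²·[E]·[G]) = (1.04×10⁻⁴)²·(2.36) / ((0.325)²·(5.49×10⁻⁴)·(0.00157)) = 0.280
Qc = 0.280 < Kc = 1.06, so the forward reaction proceeds.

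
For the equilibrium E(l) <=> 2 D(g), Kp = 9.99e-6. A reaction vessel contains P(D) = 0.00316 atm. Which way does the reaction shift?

(E is a pure liquid — omitted from Qp.)
Qp = P(D)² = (0.00316)² = 9.99e-6
Qp = 9.99e-6 = Kp, so the system is already at equilibrium.

at equilibrium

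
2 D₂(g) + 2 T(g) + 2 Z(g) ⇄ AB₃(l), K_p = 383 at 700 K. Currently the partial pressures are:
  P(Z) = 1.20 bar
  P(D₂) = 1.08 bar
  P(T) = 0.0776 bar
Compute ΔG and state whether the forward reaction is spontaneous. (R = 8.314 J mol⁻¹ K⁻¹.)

(AB₃ is a pure liquid — omitted from Q_p.)
Q_p = 1 / (P(D₂)²·P(T)²·P(Z)²) = 1 / ((1.08)²·(0.0776)²·(1.20)²) = 98.9
ΔG = RT ln(Q_p/K_p) = (8.314 J mol⁻¹ K⁻¹)(700 K) × ln(98.9/383)
   = (5.820 kJ/mol)(-1.354) = -7.88 kJ/mol
ΔG < 0, so the forward reaction is spontaneous (proceeds forward).

ΔG = -7.88 kJ/mol; the forward reaction is spontaneous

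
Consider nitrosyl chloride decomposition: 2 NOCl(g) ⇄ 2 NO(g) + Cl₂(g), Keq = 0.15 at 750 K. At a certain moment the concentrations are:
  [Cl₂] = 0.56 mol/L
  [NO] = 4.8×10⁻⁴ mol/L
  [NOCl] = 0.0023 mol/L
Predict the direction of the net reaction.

Q = [NO]²·[Cl₂] / [NOCl]² = (4.8×10⁻⁴)²·(0.56) / (0.0023)² = 0.024
Q = 0.024 < Keq = 0.15, so the forward reaction proceeds.

to the right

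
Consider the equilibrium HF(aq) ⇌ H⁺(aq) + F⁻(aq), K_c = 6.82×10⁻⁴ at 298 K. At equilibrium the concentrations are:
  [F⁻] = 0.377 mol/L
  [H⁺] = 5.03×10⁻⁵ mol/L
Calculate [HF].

[HF] = 0.0278 mol/L

At equilibrium, K_c = [H⁺]·[F⁻] / [HF] = 6.82×10⁻⁴.
(5.03×10⁻⁵)·(0.377) / ([HF]) = 6.82×10⁻⁴
[HF] = 0.0278 mol/L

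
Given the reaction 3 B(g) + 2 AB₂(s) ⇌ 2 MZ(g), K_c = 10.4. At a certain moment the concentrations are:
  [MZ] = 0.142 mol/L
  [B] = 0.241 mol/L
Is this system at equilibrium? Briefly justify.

no; Q < K, reaction proceeds forward

(AB₂ is a pure solid — omitted from Q_c.)
Q_c = [MZ]² / [B]³ = (0.142)² / (0.241)³ = 1.44
Q_c = 1.44 < K_c = 10.4: net forward reaction.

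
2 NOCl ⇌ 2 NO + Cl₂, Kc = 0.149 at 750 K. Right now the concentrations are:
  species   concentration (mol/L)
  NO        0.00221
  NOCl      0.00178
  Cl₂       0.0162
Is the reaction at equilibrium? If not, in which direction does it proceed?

forward (toward products)

Qc = [NO]²·[Cl₂] / [NOCl]² = (0.00221)²·(0.0162) / (0.00178)² = 0.0250
Qc = 0.0250 < Kc = 0.149, so the forward reaction proceeds.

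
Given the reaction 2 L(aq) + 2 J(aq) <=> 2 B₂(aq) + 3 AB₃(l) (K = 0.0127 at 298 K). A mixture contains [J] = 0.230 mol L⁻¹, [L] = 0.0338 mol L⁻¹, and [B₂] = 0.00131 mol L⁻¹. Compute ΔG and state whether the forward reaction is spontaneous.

ΔG = 1.99 kJ/mol; the forward reaction is non-spontaneous

(AB₃ is a pure liquid — omitted from Q.)
Q = [B₂]² / ([L]²·[J]²) = (0.00131)² / ((0.0338)²·(0.230)²) = 0.0284
ΔG = RT ln(Q/K) = (8.314 J mol⁻¹ K⁻¹)(298 K) × ln(0.0284/0.0127)
   = (2.478 kJ/mol)(0.8048) = 1.99 kJ/mol
ΔG > 0, so the forward reaction is non-spontaneous (proceeds in reverse).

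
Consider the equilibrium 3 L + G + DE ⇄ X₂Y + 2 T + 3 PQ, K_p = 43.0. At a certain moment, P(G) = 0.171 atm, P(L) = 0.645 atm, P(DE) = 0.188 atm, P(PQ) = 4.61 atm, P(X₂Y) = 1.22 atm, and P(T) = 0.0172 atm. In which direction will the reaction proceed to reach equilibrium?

to the right

Q_p = P(X₂Y)·P(T)²·P(PQ)³ / (P(L)³·P(G)·P(DE)) = (1.22)·(0.0172)²·(4.61)³ / ((0.645)³·(0.171)·(0.188)) = 4.10
Q_p = 4.10 < K_p = 43.0, so the forward reaction proceeds.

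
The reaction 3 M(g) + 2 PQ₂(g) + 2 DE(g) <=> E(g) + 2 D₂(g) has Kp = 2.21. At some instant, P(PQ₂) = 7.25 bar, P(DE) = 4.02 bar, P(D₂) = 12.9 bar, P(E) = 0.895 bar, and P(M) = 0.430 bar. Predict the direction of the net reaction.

Qp = P(E)·P(D₂)² / (P(M)³·P(PQ₂)²·P(DE)²) = (0.895)·(12.9)² / ((0.430)³·(7.25)²·(4.02)²) = 2.21
Qp = 2.21 = Kp, so the system is already at equilibrium.

at equilibrium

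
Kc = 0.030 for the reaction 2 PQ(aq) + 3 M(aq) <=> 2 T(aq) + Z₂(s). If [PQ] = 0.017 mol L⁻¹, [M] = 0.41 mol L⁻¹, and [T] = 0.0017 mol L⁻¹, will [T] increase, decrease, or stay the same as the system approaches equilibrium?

decrease

(Z₂ is a pure solid — omitted from Qc.)
Qc = [T]² / ([PQ]²·[M]³) = (0.0017)² / ((0.017)²·(0.41)³) = 0.15
Qc = 0.15 > Kc = 0.030: net reverse reaction.
T is a product, so it decreases.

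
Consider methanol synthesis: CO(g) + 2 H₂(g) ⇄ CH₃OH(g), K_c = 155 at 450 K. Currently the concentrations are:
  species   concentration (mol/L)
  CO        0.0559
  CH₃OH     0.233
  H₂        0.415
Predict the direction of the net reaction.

Q_c = [CH₃OH] / ([CO]·[H₂]²) = (0.233) / ((0.0559)·(0.415)²) = 24.2
Q_c = 24.2 < K_c = 155, so the forward reaction proceeds.

toward products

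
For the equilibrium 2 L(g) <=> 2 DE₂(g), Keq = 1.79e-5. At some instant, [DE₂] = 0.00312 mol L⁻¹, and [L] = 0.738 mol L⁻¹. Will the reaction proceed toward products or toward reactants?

Q = [DE₂]² / [L]² = (0.00312)² / (0.738)² = 1.79e-5
Q = 1.79e-5 = Keq, so the system is already at equilibrium.

neither direction; the system is at equilibrium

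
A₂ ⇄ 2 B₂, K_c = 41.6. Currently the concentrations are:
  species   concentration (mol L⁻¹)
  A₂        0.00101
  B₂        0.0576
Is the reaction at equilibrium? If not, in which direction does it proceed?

to the right

Q_c = [B₂]² / [A₂] = (0.0576)² / (0.00101) = 3.28
Q_c = 3.28 < K_c = 41.6, so the forward reaction proceeds.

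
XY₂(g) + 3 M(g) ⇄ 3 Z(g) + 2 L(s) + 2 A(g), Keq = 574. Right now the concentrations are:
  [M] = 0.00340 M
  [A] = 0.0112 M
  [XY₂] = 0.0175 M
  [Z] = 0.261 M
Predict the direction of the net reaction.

in the reverse direction

(L is a pure solid — omitted from Q.)
Q = [Z]³·[A]² / ([XY₂]·[M]³) = (0.261)³·(0.0112)² / ((0.0175)·(0.00340)³) = 3240
Q = 3240 > Keq = 574, so the reverse reaction proceeds.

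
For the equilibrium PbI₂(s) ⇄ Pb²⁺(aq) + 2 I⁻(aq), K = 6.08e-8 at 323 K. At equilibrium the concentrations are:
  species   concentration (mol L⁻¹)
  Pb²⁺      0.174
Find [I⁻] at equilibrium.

(PbI₂ is a pure solid — omitted from K.)
At equilibrium, K = [Pb²⁺]·[I⁻]² = 6.08e-8.
(0.174)·([I⁻])² = 6.08e-8
[I⁻]² = 3.49e-7 ⇒ [I⁻] = 5.91e-4 mol L⁻¹

[I⁻] = 5.91e-4 mol L⁻¹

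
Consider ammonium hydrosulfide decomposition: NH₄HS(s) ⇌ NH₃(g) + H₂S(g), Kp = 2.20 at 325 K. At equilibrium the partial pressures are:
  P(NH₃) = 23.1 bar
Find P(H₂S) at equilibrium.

(NH₄HS is a pure solid — omitted from Kp.)
At equilibrium, Kp = P(NH₃)·P(H₂S) = 2.20.
(23.1)·(P(H₂S)) = 2.20
P(H₂S) = 0.0952 bar

P(H₂S) = 0.0952 bar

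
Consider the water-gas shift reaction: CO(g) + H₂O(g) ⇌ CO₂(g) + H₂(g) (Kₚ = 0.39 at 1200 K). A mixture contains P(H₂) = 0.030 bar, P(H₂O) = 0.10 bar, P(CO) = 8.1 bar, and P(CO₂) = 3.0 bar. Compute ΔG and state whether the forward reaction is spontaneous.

ΔG = -12.5 kJ/mol; the forward reaction is spontaneous

Qₚ = P(CO₂)·P(H₂) / (P(CO)·P(H₂O)) = (3.0)·(0.030) / ((8.1)·(0.10)) = 0.111
ΔG = RT ln(Qₚ/Kₚ) = (8.314 J mol⁻¹ K⁻¹)(1200 K) × ln(0.111/0.39)
   = (9.977 kJ/mol)(-1.257) = -12.5 kJ/mol
ΔG < 0, so the forward reaction is spontaneous (proceeds forward).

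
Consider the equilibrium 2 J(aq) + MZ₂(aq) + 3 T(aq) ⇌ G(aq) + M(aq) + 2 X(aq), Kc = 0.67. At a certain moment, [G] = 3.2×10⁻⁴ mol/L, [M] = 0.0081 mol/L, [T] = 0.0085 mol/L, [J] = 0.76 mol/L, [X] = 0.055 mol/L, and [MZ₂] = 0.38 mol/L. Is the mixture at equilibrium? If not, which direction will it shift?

Qc = [G]·[M]·[X]² / ([J]²·[MZ₂]·[T]³) = (3.2×10⁻⁴)·(0.0081)·(0.055)² / ((0.76)²·(0.38)·(0.0085)³) = 0.058
Qc = 0.058 < Kc = 0.67: net forward reaction.

no; Q < K, reaction proceeds forward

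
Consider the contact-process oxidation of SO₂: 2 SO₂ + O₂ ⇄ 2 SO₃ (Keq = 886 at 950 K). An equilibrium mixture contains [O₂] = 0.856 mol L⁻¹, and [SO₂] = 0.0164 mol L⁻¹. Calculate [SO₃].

At equilibrium, Keq = [SO₃]² / ([SO₂]²·[O₂]) = 886.
([SO₃])² / ((0.0164)²·(0.856)) = 886
[SO₃]² = 0.204 ⇒ [SO₃] = 0.452 mol L⁻¹

[SO₃] = 0.452 mol L⁻¹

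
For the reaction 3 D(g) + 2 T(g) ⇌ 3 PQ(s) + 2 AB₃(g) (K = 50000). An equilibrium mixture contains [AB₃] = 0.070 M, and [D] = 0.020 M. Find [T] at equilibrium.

(PQ is a pure solid — omitted from K.)
At equilibrium, K = [AB₃]² / ([D]³·[T]²) = 50000.
(0.070)² / ((0.020)³·([T])²) = 50000
[T]² = 0.0123 ⇒ [T] = 0.11 M

[T] = 0.11 M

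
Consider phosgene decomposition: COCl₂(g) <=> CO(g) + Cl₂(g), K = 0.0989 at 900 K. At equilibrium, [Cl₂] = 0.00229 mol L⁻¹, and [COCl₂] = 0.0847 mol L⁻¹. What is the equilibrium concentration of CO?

At equilibrium, K = [CO]·[Cl₂] / [COCl₂] = 0.0989.
([CO])·(0.00229) / (0.0847) = 0.0989
[CO] = 3.66 mol L⁻¹

[CO] = 3.66 mol L⁻¹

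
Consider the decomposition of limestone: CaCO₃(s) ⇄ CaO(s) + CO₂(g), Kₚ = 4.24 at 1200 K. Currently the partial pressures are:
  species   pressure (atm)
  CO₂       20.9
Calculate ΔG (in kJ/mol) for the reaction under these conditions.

(CaCO₃, CaO are pure solids — omitted from Qₚ.)
Qₚ = P(CO₂) = 20.9
ΔG = RT ln(Qₚ/Kₚ) = (8.314 J mol⁻¹ K⁻¹)(1200 K) × ln(20.9/4.24)
   = (9.977 kJ/mol)(1.595) = 15.9 kJ/mol
ΔG > 0, so the forward reaction is non-spontaneous (proceeds in reverse).

ΔG = 15.9 kJ/mol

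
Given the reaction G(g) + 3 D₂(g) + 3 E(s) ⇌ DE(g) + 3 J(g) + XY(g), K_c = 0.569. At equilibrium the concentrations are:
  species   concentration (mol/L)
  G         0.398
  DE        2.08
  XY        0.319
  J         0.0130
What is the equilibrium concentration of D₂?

[D₂] = 0.0186 mol/L

(E is a pure solid — omitted from K_c.)
At equilibrium, K_c = [DE]·[J]³·[XY] / ([G]·[D₂]³) = 0.569.
(2.08)·(0.0130)³·(0.319) / ((0.398)·([D₂])³) = 0.569
[D₂]³ = 6.44×10⁻⁶ ⇒ [D₂] = 0.0186 mol/L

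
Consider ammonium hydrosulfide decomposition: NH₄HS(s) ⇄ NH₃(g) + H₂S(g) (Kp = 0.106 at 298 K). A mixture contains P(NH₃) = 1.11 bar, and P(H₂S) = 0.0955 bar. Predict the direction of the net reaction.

neither direction; the system is at equilibrium

(NH₄HS is a pure solid — omitted from Qp.)
Qp = P(NH₃)·P(H₂S) = (1.11)·(0.0955) = 0.106
Qp = 0.106 = Kp, so the system is already at equilibrium.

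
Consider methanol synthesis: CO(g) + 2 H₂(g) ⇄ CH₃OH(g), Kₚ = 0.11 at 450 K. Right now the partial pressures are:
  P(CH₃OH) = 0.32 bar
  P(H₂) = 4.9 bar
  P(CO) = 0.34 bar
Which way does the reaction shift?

forward (toward products)

Qₚ = P(CH₃OH) / (P(CO)·P(H₂)²) = (0.32) / ((0.34)·(4.9)²) = 0.039
Qₚ = 0.039 < Kₚ = 0.11, so the forward reaction proceeds.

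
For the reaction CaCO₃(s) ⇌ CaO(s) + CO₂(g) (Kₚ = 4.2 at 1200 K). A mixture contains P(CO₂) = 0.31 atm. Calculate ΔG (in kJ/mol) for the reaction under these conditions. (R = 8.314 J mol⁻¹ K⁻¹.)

ΔG = -26.0 kJ/mol

(CaCO₃, CaO are pure solids — omitted from Qₚ.)
Qₚ = P(CO₂) = 0.310
ΔG = RT ln(Qₚ/Kₚ) = (8.314 J mol⁻¹ K⁻¹)(1200 K) × ln(0.310/4.2)
   = (9.977 kJ/mol)(-2.606) = -26.0 kJ/mol
ΔG < 0, so the forward reaction is spontaneous (proceeds forward).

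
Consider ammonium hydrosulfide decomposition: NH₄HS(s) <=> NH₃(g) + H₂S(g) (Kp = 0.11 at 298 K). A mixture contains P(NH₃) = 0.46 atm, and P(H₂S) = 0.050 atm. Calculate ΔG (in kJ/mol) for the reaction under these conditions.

(NH₄HS is a pure solid — omitted from Qp.)
Qp = P(NH₃)·P(H₂S) = (0.46)·(0.050) = 0.0230
ΔG = RT ln(Qp/Kp) = (8.314 J mol⁻¹ K⁻¹)(298 K) × ln(0.0230/0.11)
   = (2.478 kJ/mol)(-1.565) = -3.88 kJ/mol
ΔG < 0, so the forward reaction is spontaneous (proceeds forward).

ΔG = -3.88 kJ/mol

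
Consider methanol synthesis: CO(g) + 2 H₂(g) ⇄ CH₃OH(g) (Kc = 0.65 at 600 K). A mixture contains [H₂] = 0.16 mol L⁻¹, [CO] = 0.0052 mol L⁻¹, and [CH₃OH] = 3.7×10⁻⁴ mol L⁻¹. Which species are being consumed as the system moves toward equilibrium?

Qc = [CH₃OH] / ([CO]·[H₂]²) = (3.7×10⁻⁴) / ((0.0052)·(0.16)²) = 2.8
Qc = 2.8 > Kc = 0.65: net reverse reaction.

CH₃OH (products)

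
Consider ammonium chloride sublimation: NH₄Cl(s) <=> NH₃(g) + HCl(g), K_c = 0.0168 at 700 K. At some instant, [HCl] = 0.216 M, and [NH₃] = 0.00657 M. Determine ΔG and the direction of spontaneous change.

ΔG = -14.4 kJ/mol; the forward reaction is spontaneous

(NH₄Cl is a pure solid — omitted from Q_c.)
Q_c = [NH₃]·[HCl] = (0.00657)·(0.216) = 0.00142
ΔG = RT ln(Q_c/K_c) = (8.314 J mol⁻¹ K⁻¹)(700 K) × ln(0.00142/0.0168)
   = (5.820 kJ/mol)(-2.471) = -14.4 kJ/mol
ΔG < 0, so the forward reaction is spontaneous (proceeds forward).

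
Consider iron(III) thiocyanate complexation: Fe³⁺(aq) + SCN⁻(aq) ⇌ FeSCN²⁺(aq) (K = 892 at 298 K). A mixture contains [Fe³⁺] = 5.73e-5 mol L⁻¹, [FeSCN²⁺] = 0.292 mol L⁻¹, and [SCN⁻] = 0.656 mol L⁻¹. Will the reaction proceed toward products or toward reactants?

Q = [FeSCN²⁺] / ([Fe³⁺]·[SCN⁻]) = (0.292) / ((5.73e-5)·(0.656)) = 7770
Q = 7770 > K = 892, so the reverse reaction proceeds.

toward reactants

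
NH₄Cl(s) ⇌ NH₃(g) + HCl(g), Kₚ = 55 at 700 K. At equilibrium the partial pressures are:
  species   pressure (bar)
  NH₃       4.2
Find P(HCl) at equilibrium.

P(HCl) = 13 bar

(NH₄Cl is a pure solid — omitted from Kₚ.)
At equilibrium, Kₚ = P(NH₃)·P(HCl) = 55.
(4.2)·(P(HCl)) = 55
P(HCl) = 13.1 = 13 bar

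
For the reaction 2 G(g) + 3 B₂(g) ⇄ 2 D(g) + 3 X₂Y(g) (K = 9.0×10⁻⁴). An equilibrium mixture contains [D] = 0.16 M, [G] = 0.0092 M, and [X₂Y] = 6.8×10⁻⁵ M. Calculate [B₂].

[B₂] = 0.0047 M

At equilibrium, K = [D]²·[X₂Y]³ / ([G]²·[B₂]³) = 9.0×10⁻⁴.
(0.16)²·(6.8×10⁻⁵)³ / ((0.0092)²·([B₂])³) = 9.0×10⁻⁴
[B₂]³ = 1.06×10⁻⁷ ⇒ [B₂] = 0.0047 M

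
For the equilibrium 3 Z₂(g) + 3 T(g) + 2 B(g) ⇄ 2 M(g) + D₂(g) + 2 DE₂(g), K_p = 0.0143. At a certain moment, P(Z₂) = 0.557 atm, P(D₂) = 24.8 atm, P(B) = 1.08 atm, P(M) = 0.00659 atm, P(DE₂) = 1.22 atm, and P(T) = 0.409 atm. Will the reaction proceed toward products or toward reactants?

to the left

Q_p = P(M)²·P(D₂)·P(DE₂)² / (P(Z₂)³·P(T)³·P(B)²) = (0.00659)²·(24.8)·(1.22)² / ((0.557)³·(0.409)³·(1.08)²) = 0.116
Q_p = 0.116 > K_p = 0.0143, so the reverse reaction proceeds.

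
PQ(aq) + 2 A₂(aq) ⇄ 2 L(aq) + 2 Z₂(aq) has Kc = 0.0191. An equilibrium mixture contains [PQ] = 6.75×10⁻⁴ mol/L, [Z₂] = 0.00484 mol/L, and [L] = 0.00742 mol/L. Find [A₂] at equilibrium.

[A₂] = 0.0100 mol/L

At equilibrium, Kc = [L]²·[Z₂]² / ([PQ]·[A₂]²) = 0.0191.
(0.00742)²·(0.00484)² / ((6.75×10⁻⁴)·([A₂])²) = 0.0191
[A₂]² = 1.00×10⁻⁴ ⇒ [A₂] = 0.0100 mol/L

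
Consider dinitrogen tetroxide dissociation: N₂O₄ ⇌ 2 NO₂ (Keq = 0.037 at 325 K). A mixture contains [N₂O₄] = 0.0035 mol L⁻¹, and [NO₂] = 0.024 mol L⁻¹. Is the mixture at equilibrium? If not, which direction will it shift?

no; Q > K, reaction proceeds in reverse

Q = [NO₂]² / [N₂O₄] = (0.024)² / (0.0035) = 0.16
Q = 0.16 > Keq = 0.037: net reverse reaction.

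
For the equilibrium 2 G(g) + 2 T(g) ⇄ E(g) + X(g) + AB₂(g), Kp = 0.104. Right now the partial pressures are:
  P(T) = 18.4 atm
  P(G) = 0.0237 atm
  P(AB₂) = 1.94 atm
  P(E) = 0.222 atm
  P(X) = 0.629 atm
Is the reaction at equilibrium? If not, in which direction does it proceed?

Qp = P(E)·P(X)·P(AB₂) / (P(G)²·P(T)²) = (0.222)·(0.629)·(1.94) / ((0.0237)²·(18.4)²) = 1.42
Qp = 1.42 > Kp = 0.104, so the reverse reaction proceeds.

toward reactants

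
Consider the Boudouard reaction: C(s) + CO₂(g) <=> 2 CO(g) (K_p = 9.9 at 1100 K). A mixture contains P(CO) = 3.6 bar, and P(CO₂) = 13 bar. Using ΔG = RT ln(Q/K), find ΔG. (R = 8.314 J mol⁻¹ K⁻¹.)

ΔG = -21.0 kJ/mol

(C is a pure solid — omitted from Q_p.)
Q_p = P(CO)² / P(CO₂) = (3.6)² / (13) = 0.997
ΔG = RT ln(Q_p/K_p) = (8.314 J mol⁻¹ K⁻¹)(1100 K) × ln(0.997/9.9)
   = (9.145 kJ/mol)(-2.296) = -21.0 kJ/mol
ΔG < 0, so the forward reaction is spontaneous (proceeds forward).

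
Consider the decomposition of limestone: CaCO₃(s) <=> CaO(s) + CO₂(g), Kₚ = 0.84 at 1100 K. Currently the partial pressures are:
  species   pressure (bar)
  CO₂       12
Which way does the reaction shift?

(CaCO₃, CaO are pure solids — omitted from Qₚ.)
Qₚ = P(CO₂) = 12
Qₚ = 12 > Kₚ = 0.84, so the reverse reaction proceeds.

reverse (toward reactants)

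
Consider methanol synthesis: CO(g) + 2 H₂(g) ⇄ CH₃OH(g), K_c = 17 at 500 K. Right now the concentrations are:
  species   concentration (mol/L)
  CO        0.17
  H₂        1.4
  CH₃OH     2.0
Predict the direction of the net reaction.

Q_c = [CH₃OH] / ([CO]·[H₂]²) = (2.0) / ((0.17)·(1.4)²) = 6.0
Q_c = 6.0 < K_c = 17, so the forward reaction proceeds.

in the forward direction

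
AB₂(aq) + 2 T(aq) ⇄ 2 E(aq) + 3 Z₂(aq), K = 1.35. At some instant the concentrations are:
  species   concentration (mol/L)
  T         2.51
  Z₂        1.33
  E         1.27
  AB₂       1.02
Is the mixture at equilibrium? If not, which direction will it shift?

no; Q < K, reaction proceeds forward

Q = [E]²·[Z₂]³ / ([AB₂]·[T]²) = (1.27)²·(1.33)³ / ((1.02)·(2.51)²) = 0.590
Q = 0.590 < K = 1.35: net forward reaction.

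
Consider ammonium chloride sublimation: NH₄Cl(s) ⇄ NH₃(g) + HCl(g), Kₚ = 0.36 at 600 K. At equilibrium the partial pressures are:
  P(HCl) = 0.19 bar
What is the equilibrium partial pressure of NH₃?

P(NH₃) = 1.9 bar

(NH₄Cl is a pure solid — omitted from Kₚ.)
At equilibrium, Kₚ = P(NH₃)·P(HCl) = 0.36.
(P(NH₃))·(0.19) = 0.36
P(NH₃) = 1.89 = 1.9 bar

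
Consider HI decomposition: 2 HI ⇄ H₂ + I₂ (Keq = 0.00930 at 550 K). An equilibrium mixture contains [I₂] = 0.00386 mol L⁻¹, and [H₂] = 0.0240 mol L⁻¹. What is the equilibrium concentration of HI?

At equilibrium, Keq = [H₂]·[I₂] / [HI]² = 0.00930.
(0.0240)·(0.00386) / ([HI])² = 0.00930
[HI]² = 0.00996 ⇒ [HI] = 0.0998 mol L⁻¹

[HI] = 0.0998 mol L⁻¹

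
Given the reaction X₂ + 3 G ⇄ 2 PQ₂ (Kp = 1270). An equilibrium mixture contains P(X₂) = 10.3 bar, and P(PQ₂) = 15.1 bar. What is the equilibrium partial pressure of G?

At equilibrium, Kp = P(PQ₂)² / (P(X₂)·P(G)³) = 1270.
(15.1)² / ((10.3)·(P(G))³) = 1270
P(G)³ = 0.0174 ⇒ P(G) = 0.259 bar

P(G) = 0.259 bar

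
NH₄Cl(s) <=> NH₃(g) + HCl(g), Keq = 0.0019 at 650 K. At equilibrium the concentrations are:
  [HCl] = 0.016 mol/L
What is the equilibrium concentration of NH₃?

(NH₄Cl is a pure solid — omitted from Keq.)
At equilibrium, Keq = [NH₃]·[HCl] = 0.0019.
([NH₃])·(0.016) = 0.0019
[NH₃] = 0.119 = 0.12 mol/L

[NH₃] = 0.12 mol/L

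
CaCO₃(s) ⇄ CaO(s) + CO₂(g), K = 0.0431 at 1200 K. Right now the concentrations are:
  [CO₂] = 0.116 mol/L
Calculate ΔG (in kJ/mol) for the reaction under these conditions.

ΔG = 9.88 kJ/mol

(CaCO₃, CaO are pure solids — omitted from Q.)
Q = [CO₂] = 0.116
ΔG = RT ln(Q/K) = (8.314 J mol⁻¹ K⁻¹)(1200 K) × ln(0.116/0.0431)
   = (9.977 kJ/mol)(0.9901) = 9.88 kJ/mol
ΔG > 0, so the forward reaction is non-spontaneous (proceeds in reverse).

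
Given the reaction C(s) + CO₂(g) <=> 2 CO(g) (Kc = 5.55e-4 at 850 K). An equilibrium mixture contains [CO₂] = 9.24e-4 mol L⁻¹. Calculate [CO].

(C is a pure solid — omitted from Kc.)
At equilibrium, Kc = [CO]² / [CO₂] = 5.55e-4.
([CO])² / (9.24e-4) = 5.55e-4
[CO]² = 5.13e-7 ⇒ [CO] = 7.16e-4 mol L⁻¹

[CO] = 7.16e-4 mol L⁻¹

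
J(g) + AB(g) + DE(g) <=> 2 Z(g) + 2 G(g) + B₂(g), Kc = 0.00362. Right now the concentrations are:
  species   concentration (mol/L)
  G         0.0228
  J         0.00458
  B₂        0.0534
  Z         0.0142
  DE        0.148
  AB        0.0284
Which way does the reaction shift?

Qc = [Z]²·[G]²·[B₂] / ([J]·[AB]·[DE]) = (0.0142)²·(0.0228)²·(0.0534) / ((0.00458)·(0.0284)·(0.148)) = 2.91×10⁻⁴
Qc = 2.91×10⁻⁴ < Kc = 0.00362, so the forward reaction proceeds.

to the right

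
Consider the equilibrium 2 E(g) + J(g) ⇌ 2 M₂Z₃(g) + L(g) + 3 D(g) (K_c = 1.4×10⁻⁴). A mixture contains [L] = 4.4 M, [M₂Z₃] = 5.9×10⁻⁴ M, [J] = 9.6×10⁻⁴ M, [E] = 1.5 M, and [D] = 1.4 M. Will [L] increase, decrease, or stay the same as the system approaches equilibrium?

decrease

Q_c = [M₂Z₃]²·[L]·[D]³ / ([E]²·[J]) = (5.9×10⁻⁴)²·(4.4)·(1.4)³ / ((1.5)²·(9.6×10⁻⁴)) = 0.0019
Q_c = 0.0019 > K_c = 1.4×10⁻⁴: net reverse reaction.
L is a product, so it decreases.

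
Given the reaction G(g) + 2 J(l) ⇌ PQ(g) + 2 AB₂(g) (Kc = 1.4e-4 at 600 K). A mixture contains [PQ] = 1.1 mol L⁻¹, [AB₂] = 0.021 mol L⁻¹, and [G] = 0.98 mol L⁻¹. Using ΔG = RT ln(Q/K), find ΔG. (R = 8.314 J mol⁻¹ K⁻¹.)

(J is a pure liquid — omitted from Qc.)
Qc = [PQ]·[AB₂]² / [G] = (1.1)·(0.021)² / (0.98) = 4.95e-4
ΔG = RT ln(Qc/Kc) = (8.314 J mol⁻¹ K⁻¹)(600 K) × ln(4.95e-4/1.4e-4)
   = (4.988 kJ/mol)(1.263) = 6.30 kJ/mol
ΔG > 0, so the forward reaction is non-spontaneous (proceeds in reverse).

ΔG = 6.30 kJ/mol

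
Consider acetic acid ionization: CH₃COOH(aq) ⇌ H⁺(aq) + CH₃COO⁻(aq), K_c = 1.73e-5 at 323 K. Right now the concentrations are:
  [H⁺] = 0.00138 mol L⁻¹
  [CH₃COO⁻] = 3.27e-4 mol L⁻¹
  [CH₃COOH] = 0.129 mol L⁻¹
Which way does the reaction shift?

to the right

Q_c = [H⁺]·[CH₃COO⁻] / [CH₃COOH] = (0.00138)·(3.27e-4) / (0.129) = 3.50e-6
Q_c = 3.50e-6 < K_c = 1.73e-5, so the forward reaction proceeds.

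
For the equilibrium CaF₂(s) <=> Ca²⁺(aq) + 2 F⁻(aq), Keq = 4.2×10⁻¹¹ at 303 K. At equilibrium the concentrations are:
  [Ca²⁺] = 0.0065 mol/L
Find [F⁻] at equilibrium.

[F⁻] = 8.0×10⁻⁵ mol/L

(CaF₂ is a pure solid — omitted from Keq.)
At equilibrium, Keq = [Ca²⁺]·[F⁻]² = 4.2×10⁻¹¹.
(0.0065)·([F⁻])² = 4.2×10⁻¹¹
[F⁻]² = 6.46×10⁻⁹ ⇒ [F⁻] = 8.0×10⁻⁵ mol/L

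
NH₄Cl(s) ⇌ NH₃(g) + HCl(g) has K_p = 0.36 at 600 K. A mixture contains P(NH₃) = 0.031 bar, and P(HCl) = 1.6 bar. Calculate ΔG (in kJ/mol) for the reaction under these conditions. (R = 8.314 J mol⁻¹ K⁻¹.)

ΔG = -9.89 kJ/mol

(NH₄Cl is a pure solid — omitted from Q_p.)
Q_p = P(NH₃)·P(HCl) = (0.031)·(1.6) = 0.0496
ΔG = RT ln(Q_p/K_p) = (8.314 J mol⁻¹ K⁻¹)(600 K) × ln(0.0496/0.36)
   = (4.988 kJ/mol)(-1.982) = -9.89 kJ/mol
ΔG < 0, so the forward reaction is spontaneous (proceeds forward).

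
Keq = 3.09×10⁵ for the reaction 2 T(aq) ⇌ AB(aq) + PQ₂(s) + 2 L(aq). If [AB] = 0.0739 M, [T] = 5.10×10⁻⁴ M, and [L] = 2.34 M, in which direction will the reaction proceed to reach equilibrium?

(PQ₂ is a pure solid — omitted from Q.)
Q = [AB]·[L]² / [T]² = (0.0739)·(2.34)² / (5.10×10⁻⁴)² = 1.56×10⁶
Q = 1.56×10⁶ > Keq = 3.09×10⁵, so the reverse reaction proceeds.

to the left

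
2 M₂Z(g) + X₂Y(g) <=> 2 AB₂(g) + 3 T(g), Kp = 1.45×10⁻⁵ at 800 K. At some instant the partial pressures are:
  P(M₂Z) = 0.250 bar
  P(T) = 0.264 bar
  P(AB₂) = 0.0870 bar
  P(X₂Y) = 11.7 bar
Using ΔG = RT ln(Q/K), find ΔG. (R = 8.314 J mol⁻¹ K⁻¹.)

Qp = P(AB₂)²·P(T)³ / (P(M₂Z)²·P(X₂Y)) = (0.0870)²·(0.264)³ / ((0.250)²·(11.7)) = 1.90×10⁻⁴
ΔG = RT ln(Qp/Kp) = (8.314 J mol⁻¹ K⁻¹)(800 K) × ln(1.90×10⁻⁴/1.45×10⁻⁵)
   = (6.651 kJ/mol)(2.573) = 17.1 kJ/mol
ΔG > 0, so the forward reaction is non-spontaneous (proceeds in reverse).

ΔG = 17.1 kJ/mol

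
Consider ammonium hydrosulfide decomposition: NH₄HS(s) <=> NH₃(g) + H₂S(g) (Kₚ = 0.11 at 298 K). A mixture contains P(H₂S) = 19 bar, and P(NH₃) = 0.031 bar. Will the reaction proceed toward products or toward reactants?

reverse (toward reactants)

(NH₄HS is a pure solid — omitted from Qₚ.)
Qₚ = P(NH₃)·P(H₂S) = (0.031)·(19) = 0.59
Qₚ = 0.59 > Kₚ = 0.11, so the reverse reaction proceeds.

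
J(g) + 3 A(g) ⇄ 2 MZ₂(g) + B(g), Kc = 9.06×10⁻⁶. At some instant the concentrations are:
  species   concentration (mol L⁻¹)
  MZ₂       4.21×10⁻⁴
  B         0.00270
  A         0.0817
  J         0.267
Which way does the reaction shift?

in the forward direction

Qc = [MZ₂]²·[B] / ([J]·[A]³) = (4.21×10⁻⁴)²·(0.00270) / ((0.267)·(0.0817)³) = 3.29×10⁻⁶
Qc = 3.29×10⁻⁶ < Kc = 9.06×10⁻⁶, so the forward reaction proceeds.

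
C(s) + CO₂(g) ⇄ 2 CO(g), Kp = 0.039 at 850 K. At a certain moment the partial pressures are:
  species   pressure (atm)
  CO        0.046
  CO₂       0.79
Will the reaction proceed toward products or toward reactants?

toward products

(C is a pure solid — omitted from Qp.)
Qp = P(CO)² / P(CO₂) = (0.046)² / (0.79) = 0.0027
Qp = 0.0027 < Kp = 0.039, so the forward reaction proceeds.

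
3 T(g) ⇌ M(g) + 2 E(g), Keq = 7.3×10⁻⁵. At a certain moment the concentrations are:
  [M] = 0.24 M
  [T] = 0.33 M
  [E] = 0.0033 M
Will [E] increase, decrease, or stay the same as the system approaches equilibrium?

Q = [M]·[E]² / [T]³ = (0.24)·(0.0033)² / (0.33)³ = 7.3×10⁻⁵
Q = 7.3×10⁻⁵ = Keq; the system is at equilibrium.

stay the same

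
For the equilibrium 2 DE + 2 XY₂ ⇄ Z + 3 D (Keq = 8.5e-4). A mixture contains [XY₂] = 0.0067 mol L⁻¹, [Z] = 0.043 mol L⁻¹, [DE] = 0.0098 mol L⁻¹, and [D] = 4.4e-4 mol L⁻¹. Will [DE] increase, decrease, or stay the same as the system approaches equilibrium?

stay the same

Q = [Z]·[D]³ / ([DE]²·[XY₂]²) = (0.043)·(4.4e-4)³ / ((0.0098)²·(0.0067)²) = 8.5e-4
Q = 8.5e-4 = Keq; the system is at equilibrium.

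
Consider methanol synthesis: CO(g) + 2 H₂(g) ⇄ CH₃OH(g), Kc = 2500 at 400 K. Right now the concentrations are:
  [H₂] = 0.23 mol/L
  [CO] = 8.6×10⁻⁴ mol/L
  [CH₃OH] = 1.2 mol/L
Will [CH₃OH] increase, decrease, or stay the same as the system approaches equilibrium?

decrease

Qc = [CH₃OH] / ([CO]·[H₂]²) = (1.2) / ((8.6×10⁻⁴)·(0.23)²) = 26000
Qc = 26000 > Kc = 2500: net reverse reaction.
CH₃OH is a product, so it decreases.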